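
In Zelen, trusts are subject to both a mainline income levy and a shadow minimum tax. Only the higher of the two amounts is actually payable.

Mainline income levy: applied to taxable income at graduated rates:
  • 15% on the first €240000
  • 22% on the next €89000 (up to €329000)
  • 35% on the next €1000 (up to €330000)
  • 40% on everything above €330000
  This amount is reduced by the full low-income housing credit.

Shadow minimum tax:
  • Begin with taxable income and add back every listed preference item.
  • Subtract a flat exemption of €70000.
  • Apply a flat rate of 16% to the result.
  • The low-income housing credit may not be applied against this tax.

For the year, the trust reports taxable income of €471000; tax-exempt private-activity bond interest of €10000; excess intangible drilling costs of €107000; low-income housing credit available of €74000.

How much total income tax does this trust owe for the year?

Shadow minimum tax:
  Adjusted income: €471000 + €10000 + €107000 = €588000
  Less exemption €70000 → base €518000
  €518000 × 16% = €82880

Mainline income levy:
  €240000 × 15% = €36000
  €89000 × 22% = €19580
  €1000 × 35% = €350
  €141000 × 40% = €56400
  → €112330
  Less low-income housing credit €74000 → €38330

€82880 > €38330, so the shadow minimum tax is the binding amount.

€82880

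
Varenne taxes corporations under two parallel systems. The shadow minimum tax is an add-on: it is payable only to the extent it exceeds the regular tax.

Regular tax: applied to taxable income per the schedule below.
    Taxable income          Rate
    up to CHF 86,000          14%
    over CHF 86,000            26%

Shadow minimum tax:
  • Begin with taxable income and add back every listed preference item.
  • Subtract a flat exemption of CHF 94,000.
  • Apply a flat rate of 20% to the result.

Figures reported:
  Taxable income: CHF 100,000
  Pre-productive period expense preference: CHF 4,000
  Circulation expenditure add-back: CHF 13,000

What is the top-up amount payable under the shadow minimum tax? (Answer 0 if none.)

Regular tax:
  CHF 86,000 × 14% = CHF 12,040
  CHF 14,000 × 26% = CHF 3,640
  → CHF 15,680

Shadow minimum tax:
  Adjusted income: CHF 100,000 + CHF 4,000 + CHF 13,000 = CHF 117,000
  Less exemption CHF 94,000 → base CHF 23,000
  CHF 23,000 × 20% = CHF 4,600

CHF 4,600 ≤ CHF 15,680, so no add-on is due.

CHF 0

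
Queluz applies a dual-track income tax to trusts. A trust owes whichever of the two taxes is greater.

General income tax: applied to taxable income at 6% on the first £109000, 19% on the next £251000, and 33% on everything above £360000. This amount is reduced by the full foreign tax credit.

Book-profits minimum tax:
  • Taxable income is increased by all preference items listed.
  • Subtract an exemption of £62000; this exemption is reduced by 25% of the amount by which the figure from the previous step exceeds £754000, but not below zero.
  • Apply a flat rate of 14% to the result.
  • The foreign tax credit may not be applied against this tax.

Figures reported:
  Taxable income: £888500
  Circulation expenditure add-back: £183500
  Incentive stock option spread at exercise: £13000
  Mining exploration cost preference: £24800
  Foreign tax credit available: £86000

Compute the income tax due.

General income tax:
  £109000 × 6% = £6540
  £251000 × 19% = £47690
  £528500 × 33% = £174405
  → £228635
  Less foreign tax credit £86000 → £142635

Book-profits minimum tax:
  Adjusted income: £888500 + £183500 + £13000 + £24800 = £1109800
  Exemption: 25% × (£1109800 − £754000) = £88950 ≥ £62000, so the exemption is fully phased out
  Base: £1109800 − £0 = £1109800
  £1109800 × 14% = £155372

£155372 > £142635, so the book-profits minimum tax is the binding amount.

£155372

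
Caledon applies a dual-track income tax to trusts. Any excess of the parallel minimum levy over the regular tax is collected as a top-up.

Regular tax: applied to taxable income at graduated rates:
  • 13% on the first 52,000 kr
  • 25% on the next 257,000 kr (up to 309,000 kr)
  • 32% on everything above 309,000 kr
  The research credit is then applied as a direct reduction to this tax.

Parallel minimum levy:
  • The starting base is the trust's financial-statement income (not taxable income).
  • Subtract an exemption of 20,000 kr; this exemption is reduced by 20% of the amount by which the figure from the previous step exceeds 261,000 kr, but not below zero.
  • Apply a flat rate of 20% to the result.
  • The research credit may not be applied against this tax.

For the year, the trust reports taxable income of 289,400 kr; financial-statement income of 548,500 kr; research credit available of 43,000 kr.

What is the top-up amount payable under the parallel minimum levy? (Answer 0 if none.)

Regular tax:
  52,000 kr × 13% = 6,760 kr
  237,400 kr × 25% = 59,350 kr
  → 66,110 kr
  Less research credit 43,000 kr → 23,110 kr

Parallel minimum levy:
  Base (financial-statement income): 548,500 kr
  Exemption: 20% × (548,500 kr − 261,000 kr) = 57,500 kr ≥ 20,000 kr, so the exemption is fully phased out
  Base: 548,500 kr − 0 kr = 548,500 kr
  548,500 kr × 20% = 109,700 kr

Excess of parallel minimum levy over regular tax: 109,700 kr − 23,110 kr = 86,590 kr.

86,590 kr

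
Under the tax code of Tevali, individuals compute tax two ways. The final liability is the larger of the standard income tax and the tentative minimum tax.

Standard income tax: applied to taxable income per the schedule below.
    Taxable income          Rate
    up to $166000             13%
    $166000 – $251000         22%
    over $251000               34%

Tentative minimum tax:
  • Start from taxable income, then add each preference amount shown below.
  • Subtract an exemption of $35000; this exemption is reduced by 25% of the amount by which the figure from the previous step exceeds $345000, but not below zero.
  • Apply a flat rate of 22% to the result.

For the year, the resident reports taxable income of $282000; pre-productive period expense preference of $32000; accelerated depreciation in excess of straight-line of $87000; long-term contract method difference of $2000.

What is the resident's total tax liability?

$84150

Tentative minimum tax:
  Adjusted income: $282000 + $32000 + $87000 + $2000 = $403000
  Exemption: $35000 − 25% × ($403000 − $345000) = $35000 − $14500 = $20500
  Base: $403000 − $20500 = $382500
  $382500 × 22% = $84150

Standard income tax:
  $166000 × 13% = $21580
  $85000 × 22% = $18700
  $31000 × 34% = $10540
  → $50820

$84150 > $50820, so the tentative minimum tax is the binding amount.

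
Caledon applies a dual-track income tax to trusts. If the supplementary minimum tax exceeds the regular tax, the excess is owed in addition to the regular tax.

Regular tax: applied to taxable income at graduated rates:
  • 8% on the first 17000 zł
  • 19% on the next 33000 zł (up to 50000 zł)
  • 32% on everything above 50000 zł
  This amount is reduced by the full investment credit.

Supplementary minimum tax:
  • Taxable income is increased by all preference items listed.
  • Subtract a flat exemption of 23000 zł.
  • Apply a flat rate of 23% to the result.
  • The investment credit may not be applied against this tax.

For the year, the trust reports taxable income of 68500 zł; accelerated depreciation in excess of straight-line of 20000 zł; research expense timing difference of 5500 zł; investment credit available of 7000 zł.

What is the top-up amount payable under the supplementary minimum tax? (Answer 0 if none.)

9780 zł

Supplementary minimum tax:
  Adjusted income: 68500 zł + 20000 zł + 5500 zł = 94000 zł
  Less exemption 23000 zł → base 71000 zł
  71000 zł × 23% = 16330 zł

Regular tax:
  17000 zł × 8% = 1360 zł
  33000 zł × 19% = 6270 zł
  18500 zł × 32% = 5920 zł
  → 13550 zł
  Less investment credit 7000 zł → 6550 zł

Excess of supplementary minimum tax over regular tax: 16330 zł − 6550 zł = 9780 zł.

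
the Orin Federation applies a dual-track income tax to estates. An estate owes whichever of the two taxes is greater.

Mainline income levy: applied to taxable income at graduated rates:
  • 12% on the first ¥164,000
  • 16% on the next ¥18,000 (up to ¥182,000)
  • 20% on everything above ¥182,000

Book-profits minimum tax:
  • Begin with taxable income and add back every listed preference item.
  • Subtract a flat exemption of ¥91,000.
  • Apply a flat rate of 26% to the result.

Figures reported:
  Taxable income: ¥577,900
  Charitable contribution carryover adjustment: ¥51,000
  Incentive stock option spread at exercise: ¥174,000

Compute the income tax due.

Book-profits minimum tax:
  Adjusted income: ¥577,900 + ¥51,000 + ¥174,000 = ¥802,900
  Less exemption ¥91,000 → base ¥711,900
  ¥711,900 × 26% = ¥185,094

Mainline income levy:
  ¥164,000 × 12% = ¥19,680
  ¥18,000 × 16% = ¥2,880
  ¥395,900 × 20% = ¥79,180
  → ¥101,740

¥185,094 > ¥101,740, so the book-profits minimum tax is the binding amount.

¥185,094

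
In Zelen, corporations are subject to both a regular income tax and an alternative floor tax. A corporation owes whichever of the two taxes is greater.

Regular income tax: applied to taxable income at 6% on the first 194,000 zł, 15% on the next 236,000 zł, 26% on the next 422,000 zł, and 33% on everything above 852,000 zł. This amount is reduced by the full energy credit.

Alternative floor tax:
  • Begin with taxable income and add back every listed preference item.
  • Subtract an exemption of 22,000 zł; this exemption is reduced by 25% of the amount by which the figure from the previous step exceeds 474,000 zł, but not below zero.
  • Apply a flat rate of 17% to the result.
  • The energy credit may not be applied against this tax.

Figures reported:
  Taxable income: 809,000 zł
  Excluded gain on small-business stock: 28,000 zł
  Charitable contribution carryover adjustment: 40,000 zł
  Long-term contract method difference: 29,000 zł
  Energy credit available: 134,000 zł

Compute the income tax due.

154,020 zł

Regular income tax:
  194,000 zł × 6% = 11,640 zł
  236,000 zł × 15% = 35,400 zł
  379,000 zł × 26% = 98,540 zł
  → 145,580 zł
  Less energy credit 134,000 zł → 11,580 zł

Alternative floor tax:
  Adjusted income: 809,000 zł + 28,000 zł + 40,000 zł + 29,000 zł = 906,000 zł
  Exemption: 25% × (906,000 zł − 474,000 zł) = 108,000 zł ≥ 22,000 zł, so the exemption is fully phased out
  Base: 906,000 zł − 0 zł = 906,000 zł
  906,000 zł × 17% = 154,020 zł

154,020 zł > 11,580 zł, so the alternative floor tax is the binding amount.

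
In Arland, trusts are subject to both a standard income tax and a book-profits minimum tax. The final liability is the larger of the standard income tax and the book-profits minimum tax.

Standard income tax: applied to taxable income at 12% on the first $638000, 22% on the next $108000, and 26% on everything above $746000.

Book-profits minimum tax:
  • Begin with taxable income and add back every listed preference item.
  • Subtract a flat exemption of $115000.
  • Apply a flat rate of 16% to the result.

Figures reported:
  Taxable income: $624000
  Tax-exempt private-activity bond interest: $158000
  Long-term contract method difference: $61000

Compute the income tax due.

Standard income tax:
  $624000 × 12% = $74880

Book-profits minimum tax:
  Adjusted income: $624000 + $158000 + $61000 = $843000
  Less exemption $115000 → base $728000
  $728000 × 16% = $116480

$116480 > $74880, so the book-profits minimum tax is the binding amount.

$116480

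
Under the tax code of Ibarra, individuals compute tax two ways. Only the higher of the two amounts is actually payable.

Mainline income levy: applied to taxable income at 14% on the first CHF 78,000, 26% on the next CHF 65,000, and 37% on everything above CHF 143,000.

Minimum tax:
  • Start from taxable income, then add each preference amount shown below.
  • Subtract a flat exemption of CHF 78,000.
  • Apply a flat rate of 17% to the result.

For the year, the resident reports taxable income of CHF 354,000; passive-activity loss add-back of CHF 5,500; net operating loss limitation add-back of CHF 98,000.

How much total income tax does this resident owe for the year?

CHF 105,890

Mainline income levy:
  CHF 78,000 × 14% = CHF 10,920
  CHF 65,000 × 26% = CHF 16,900
  CHF 211,000 × 37% = CHF 78,070
  → CHF 105,890

Minimum tax:
  Adjusted income: CHF 354,000 + CHF 5,500 + CHF 98,000 = CHF 457,500
  Less exemption CHF 78,000 → base CHF 379,500
  CHF 379,500 × 17% = CHF 64,515

CHF 105,890 > CHF 64,515, so the mainline income levy governs.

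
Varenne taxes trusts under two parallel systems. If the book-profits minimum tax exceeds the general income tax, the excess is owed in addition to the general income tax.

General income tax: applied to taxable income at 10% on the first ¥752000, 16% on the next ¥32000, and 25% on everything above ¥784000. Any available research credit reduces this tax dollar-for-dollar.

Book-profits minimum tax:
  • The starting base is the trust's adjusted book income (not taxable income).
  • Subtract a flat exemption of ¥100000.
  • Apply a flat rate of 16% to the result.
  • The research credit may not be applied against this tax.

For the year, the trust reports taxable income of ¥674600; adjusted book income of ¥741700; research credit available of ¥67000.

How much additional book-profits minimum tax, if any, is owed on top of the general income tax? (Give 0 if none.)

Book-profits minimum tax:
  Base (adjusted book income): ¥741700
  Less exemption ¥100000 → base ¥641700
  ¥641700 × 16% = ¥102672

General income tax:
  ¥674600 × 10% = ¥67460
  Less research credit ¥67000 → ¥460

Excess of book-profits minimum tax over general income tax: ¥102672 − ¥460 = ¥102212.

¥102212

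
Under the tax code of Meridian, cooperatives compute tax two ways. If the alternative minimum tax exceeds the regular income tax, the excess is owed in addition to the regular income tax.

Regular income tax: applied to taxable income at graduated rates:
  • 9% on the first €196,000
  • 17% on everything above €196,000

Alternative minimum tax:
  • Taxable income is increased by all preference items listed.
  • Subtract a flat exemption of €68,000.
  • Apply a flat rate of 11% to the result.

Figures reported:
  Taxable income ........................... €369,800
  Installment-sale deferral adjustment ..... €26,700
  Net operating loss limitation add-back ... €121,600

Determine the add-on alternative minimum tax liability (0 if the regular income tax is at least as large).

€2,325

Alternative minimum tax:
  Adjusted income: €369,800 + €26,700 + €121,600 = €518,100
  Less exemption €68,000 → base €450,100
  €450,100 × 11% = €49,511

Regular income tax:
  €196,000 × 9% = €17,640
  €173,800 × 17% = €29,546
  → €47,186

Excess of alternative minimum tax over regular income tax: €49,511 − €47,186 = €2,325.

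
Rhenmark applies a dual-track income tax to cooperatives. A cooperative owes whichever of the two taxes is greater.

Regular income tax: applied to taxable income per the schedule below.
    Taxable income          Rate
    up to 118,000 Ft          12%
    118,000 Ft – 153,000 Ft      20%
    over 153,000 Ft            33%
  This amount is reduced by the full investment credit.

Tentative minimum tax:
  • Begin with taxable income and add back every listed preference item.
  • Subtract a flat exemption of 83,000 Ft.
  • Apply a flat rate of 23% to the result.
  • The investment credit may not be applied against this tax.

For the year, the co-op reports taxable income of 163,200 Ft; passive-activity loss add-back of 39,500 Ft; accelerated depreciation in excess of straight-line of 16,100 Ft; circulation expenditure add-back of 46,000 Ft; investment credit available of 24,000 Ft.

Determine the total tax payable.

41,814 Ft

Regular income tax:
  118,000 Ft × 12% = 14,160 Ft
  35,000 Ft × 20% = 7,000 Ft
  10,200 Ft × 33% = 3,366 Ft
  → 24,526 Ft
  Less investment credit 24,000 Ft → 526 Ft

Tentative minimum tax:
  Adjusted income: 163,200 Ft + 39,500 Ft + 16,100 Ft + 46,000 Ft = 264,800 Ft
  Less exemption 83,000 Ft → base 181,800 Ft
  181,800 Ft × 23% = 41,814 Ft

41,814 Ft > 526 Ft, so the tentative minimum tax is the binding amount.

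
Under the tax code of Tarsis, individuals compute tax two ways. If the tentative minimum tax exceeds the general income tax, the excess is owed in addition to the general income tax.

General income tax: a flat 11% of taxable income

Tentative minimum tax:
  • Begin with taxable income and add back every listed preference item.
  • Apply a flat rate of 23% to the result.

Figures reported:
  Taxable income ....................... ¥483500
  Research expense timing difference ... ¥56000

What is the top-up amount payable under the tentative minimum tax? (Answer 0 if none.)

Tentative minimum tax:
  Adjusted income: ¥483500 + ¥56000 = ¥539500
  ¥539500 × 23% = ¥124085

General income tax:
  ¥483500 × 11% = ¥53185

Excess of tentative minimum tax over general income tax: ¥124085 − ¥53185 = ¥70900.

¥70900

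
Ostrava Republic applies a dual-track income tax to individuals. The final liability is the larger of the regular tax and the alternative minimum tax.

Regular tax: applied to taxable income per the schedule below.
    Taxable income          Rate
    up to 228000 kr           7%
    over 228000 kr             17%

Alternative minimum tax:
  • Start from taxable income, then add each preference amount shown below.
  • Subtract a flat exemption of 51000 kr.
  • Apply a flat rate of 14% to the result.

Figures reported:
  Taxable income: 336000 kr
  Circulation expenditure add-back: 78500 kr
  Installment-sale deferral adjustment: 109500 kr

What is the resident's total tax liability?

Alternative minimum tax:
  Adjusted income: 336000 kr + 78500 kr + 109500 kr = 524000 kr
  Less exemption 51000 kr → base 473000 kr
  473000 kr × 14% = 66220 kr

Regular tax:
  228000 kr × 7% = 15960 kr
  108000 kr × 17% = 18360 kr
  → 34320 kr

66220 kr > 34320 kr, so the alternative minimum tax is the binding amount.

66220 kr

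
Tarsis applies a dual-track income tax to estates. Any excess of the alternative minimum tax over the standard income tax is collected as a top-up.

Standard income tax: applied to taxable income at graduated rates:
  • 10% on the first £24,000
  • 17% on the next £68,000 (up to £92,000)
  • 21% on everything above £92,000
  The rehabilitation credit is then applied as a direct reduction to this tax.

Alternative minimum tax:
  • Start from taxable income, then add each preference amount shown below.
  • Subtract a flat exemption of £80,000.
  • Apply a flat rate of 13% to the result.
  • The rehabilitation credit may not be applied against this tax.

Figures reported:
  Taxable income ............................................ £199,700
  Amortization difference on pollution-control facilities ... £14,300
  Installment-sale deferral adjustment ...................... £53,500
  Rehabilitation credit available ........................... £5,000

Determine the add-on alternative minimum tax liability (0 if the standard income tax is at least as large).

£0

Alternative minimum tax:
  Adjusted income: £199,700 + £14,300 + £53,500 = £267,500
  Less exemption £80,000 → base £187,500
  £187,500 × 13% = £24,375

Standard income tax:
  £24,000 × 10% = £2,400
  £68,000 × 17% = £11,560
  £107,700 × 21% = £22,617
  → £36,577
  Less rehabilitation credit £5,000 → £31,577

£24,375 ≤ £31,577, so no add-on is due.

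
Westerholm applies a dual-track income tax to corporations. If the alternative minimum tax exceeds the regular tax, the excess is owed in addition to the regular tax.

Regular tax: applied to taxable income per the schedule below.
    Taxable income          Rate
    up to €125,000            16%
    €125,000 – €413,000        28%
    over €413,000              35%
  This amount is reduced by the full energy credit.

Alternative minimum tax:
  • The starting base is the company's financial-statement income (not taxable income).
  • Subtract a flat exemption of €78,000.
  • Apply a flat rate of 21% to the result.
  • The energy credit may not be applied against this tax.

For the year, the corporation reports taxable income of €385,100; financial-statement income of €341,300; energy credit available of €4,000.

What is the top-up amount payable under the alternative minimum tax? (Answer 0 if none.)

Regular tax:
  €125,000 × 16% = €20,000
  €260,100 × 28% = €72,828
  → €92,828
  Less energy credit €4,000 → €88,828

Alternative minimum tax:
  Base (financial-statement income): €341,300
  Less exemption €78,000 → base €263,300
  €263,300 × 21% = €55,293

€55,293 ≤ €88,828, so no add-on is due.

€0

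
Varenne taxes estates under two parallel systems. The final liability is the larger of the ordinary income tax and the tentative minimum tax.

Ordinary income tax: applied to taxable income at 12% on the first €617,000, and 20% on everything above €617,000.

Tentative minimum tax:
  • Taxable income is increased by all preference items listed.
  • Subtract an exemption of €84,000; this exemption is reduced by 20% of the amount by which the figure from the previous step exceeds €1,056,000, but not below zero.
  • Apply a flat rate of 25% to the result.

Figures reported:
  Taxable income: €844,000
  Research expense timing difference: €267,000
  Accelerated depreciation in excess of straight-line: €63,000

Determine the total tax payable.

Ordinary income tax:
  €617,000 × 12% = €74,040
  €227,000 × 20% = €45,400
  → €119,440

Tentative minimum tax:
  Adjusted income: €844,000 + €267,000 + €63,000 = €1,174,000
  Exemption: €84,000 − 20% × (€1,174,000 − €1,056,000) = €84,000 − €23,600 = €60,400
  Base: €1,174,000 − €60,400 = €1,113,600
  €1,113,600 × 25% = €278,400

€278,400 > €119,440, so the tentative minimum tax is the binding amount.

€278,400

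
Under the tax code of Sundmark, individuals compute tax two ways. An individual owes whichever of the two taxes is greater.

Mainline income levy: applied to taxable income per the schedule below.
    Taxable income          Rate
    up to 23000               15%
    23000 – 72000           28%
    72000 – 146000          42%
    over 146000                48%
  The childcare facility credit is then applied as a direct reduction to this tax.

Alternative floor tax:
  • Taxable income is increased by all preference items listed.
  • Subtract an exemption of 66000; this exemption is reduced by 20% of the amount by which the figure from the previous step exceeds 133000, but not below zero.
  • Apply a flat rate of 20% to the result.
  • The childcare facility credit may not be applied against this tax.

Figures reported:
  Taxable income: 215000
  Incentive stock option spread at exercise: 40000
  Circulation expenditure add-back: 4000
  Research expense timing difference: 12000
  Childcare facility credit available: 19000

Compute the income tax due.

Alternative floor tax:
  Adjusted income: 215000 + 40000 + 4000 + 12000 = 271000
  Exemption: 66000 − 20% × (271000 − 133000) = 66000 − 27600 = 38400
  Base: 271000 − 38400 = 232600
  232600 × 20% = 46520

Mainline income levy:
  23000 × 15% = 3450
  49000 × 28% = 13720
  74000 × 42% = 31080
  69000 × 48% = 33120
  → 81370
  Less childcare facility credit 19000 → 62370

62370 > 46520, so the mainline income levy governs.

62370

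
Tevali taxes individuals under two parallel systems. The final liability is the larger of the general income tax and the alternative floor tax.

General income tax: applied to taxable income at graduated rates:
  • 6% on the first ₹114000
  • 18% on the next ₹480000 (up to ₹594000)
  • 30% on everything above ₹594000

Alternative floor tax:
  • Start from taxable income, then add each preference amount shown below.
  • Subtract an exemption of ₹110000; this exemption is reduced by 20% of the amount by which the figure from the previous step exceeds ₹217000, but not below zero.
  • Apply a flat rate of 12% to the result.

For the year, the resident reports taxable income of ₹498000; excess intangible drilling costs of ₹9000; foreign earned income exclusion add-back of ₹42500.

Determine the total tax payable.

General income tax:
  ₹114000 × 6% = ₹6840
  ₹384000 × 18% = ₹69120
  → ₹75960

Alternative floor tax:
  Adjusted income: ₹498000 + ₹9000 + ₹42500 = ₹549500
  Exemption: ₹110000 − 20% × (₹549500 − ₹217000) = ₹110000 − ₹66500 = ₹43500
  Base: ₹549500 − ₹43500 = ₹506000
  ₹506000 × 12% = ₹60720

₹75960 > ₹60720, so the general income tax governs.

₹75960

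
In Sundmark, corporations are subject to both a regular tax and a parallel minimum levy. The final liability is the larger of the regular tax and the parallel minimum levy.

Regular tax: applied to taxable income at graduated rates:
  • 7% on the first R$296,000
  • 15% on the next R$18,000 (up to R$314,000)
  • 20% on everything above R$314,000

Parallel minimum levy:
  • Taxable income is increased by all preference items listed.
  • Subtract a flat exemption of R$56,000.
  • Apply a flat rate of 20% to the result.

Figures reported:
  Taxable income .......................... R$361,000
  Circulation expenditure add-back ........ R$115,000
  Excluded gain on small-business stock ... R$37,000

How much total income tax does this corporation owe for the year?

Regular tax:
  R$296,000 × 7% = R$20,720
  R$18,000 × 15% = R$2,700
  R$47,000 × 20% = R$9,400
  → R$32,820

Parallel minimum levy:
  Adjusted income: R$361,000 + R$115,000 + R$37,000 = R$513,000
  Less exemption R$56,000 → base R$457,000
  R$457,000 × 20% = R$91,400

R$91,400 > R$32,820, so the parallel minimum levy is the binding amount.

R$91,400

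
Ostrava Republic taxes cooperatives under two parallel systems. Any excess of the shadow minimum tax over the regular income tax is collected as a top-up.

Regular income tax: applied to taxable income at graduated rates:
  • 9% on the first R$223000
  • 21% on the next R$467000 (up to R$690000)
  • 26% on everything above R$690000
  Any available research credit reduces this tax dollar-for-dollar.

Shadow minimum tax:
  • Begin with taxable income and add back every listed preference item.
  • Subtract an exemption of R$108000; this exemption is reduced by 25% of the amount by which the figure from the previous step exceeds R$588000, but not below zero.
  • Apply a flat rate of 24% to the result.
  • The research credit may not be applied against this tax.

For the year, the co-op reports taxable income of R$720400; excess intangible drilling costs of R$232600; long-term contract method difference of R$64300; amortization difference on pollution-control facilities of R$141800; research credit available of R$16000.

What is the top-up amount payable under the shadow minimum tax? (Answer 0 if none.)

Shadow minimum tax:
  Adjusted income: R$720400 + R$232600 + R$64300 + R$141800 = R$1159100
  Exemption: 25% × (R$1159100 − R$588000) = R$142775 ≥ R$108000, so the exemption is fully phased out
  Base: R$1159100 − R$0 = R$1159100
  R$1159100 × 24% = R$278184

Regular income tax:
  R$223000 × 9% = R$20070
  R$467000 × 21% = R$98070
  R$30400 × 26% = R$7904
  → R$126044
  Less research credit R$16000 → R$110044

Excess of shadow minimum tax over regular income tax: R$278184 − R$110044 = R$168140.

R$168140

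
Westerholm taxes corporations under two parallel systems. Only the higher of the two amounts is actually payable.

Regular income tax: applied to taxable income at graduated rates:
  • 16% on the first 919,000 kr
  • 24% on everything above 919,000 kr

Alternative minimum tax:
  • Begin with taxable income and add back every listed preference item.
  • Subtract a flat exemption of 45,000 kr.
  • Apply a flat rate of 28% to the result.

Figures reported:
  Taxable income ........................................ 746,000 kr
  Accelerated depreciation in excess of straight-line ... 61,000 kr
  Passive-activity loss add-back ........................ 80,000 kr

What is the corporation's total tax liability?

Alternative minimum tax:
  Adjusted income: 746,000 kr + 61,000 kr + 80,000 kr = 887,000 kr
  Less exemption 45,000 kr → base 842,000 kr
  842,000 kr × 28% = 235,760 kr

Regular income tax:
  746,000 kr × 16% = 119,360 kr

235,760 kr > 119,360 kr, so the alternative minimum tax is the binding amount.

235,760 kr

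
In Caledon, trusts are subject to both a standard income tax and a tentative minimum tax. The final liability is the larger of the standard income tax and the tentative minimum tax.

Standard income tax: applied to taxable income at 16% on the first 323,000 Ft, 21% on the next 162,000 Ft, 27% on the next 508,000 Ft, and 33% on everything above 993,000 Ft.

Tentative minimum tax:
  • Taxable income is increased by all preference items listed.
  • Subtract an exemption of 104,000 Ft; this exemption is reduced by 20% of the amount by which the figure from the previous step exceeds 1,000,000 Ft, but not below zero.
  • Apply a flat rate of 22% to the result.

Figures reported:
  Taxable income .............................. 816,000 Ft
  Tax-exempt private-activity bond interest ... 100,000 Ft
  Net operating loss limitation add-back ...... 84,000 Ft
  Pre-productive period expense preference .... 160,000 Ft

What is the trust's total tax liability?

Standard income tax:
  323,000 Ft × 16% = 51,680 Ft
  162,000 Ft × 21% = 34,020 Ft
  331,000 Ft × 27% = 89,370 Ft
  → 175,070 Ft

Tentative minimum tax:
  Adjusted income: 816,000 Ft + 100,000 Ft + 84,000 Ft + 160,000 Ft = 1,160,000 Ft
  Exemption: 104,000 Ft − 20% × (1,160,000 Ft − 1,000,000 Ft) = 104,000 Ft − 32,000 Ft = 72,000 Ft
  Base: 1,160,000 Ft − 72,000 Ft = 1,088,000 Ft
  1,088,000 Ft × 22% = 239,360 Ft

239,360 Ft > 175,070 Ft, so the tentative minimum tax is the binding amount.

239,360 Ft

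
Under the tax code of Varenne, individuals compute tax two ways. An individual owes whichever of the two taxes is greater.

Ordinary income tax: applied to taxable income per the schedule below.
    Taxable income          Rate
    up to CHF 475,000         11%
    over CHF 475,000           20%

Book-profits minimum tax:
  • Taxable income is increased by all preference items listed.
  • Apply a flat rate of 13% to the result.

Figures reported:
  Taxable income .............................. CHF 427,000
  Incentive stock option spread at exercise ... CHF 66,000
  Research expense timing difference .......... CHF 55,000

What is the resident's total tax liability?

CHF 71,240

Book-profits minimum tax:
  Adjusted income: CHF 427,000 + CHF 66,000 + CHF 55,000 = CHF 548,000
  CHF 548,000 × 13% = CHF 71,240

Ordinary income tax:
  CHF 427,000 × 11% = CHF 46,970

CHF 71,240 > CHF 46,970, so the book-profits minimum tax is the binding amount.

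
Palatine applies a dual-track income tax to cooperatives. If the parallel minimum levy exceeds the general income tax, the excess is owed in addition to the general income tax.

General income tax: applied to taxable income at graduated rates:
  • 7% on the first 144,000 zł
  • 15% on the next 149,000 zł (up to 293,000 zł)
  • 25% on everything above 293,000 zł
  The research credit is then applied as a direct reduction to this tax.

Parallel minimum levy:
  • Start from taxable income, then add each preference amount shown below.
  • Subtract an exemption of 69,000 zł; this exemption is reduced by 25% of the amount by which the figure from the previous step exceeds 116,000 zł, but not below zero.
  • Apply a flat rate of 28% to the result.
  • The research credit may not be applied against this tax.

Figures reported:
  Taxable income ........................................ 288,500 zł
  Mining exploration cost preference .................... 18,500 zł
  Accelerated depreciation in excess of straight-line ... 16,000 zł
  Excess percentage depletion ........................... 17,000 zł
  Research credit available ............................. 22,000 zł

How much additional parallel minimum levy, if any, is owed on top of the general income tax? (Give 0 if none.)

General income tax:
  144,000 zł × 7% = 10,080 zł
  144,500 zł × 15% = 21,675 zł
  → 31,755 zł
  Less research credit 22,000 zł → 9,755 zł

Parallel minimum levy:
  Adjusted income: 288,500 zł + 18,500 zł + 16,000 zł + 17,000 zł = 340,000 zł
  Exemption: 69,000 zł − 25% × (340,000 zł − 116,000 zł) = 69,000 zł − 56,000 zł = 13,000 zł
  Base: 340,000 zł − 13,000 zł = 327,000 zł
  327,000 zł × 28% = 91,560 zł

Excess of parallel minimum levy over general income tax: 91,560 zł − 9,755 zł = 81,805 zł.

81,805 zł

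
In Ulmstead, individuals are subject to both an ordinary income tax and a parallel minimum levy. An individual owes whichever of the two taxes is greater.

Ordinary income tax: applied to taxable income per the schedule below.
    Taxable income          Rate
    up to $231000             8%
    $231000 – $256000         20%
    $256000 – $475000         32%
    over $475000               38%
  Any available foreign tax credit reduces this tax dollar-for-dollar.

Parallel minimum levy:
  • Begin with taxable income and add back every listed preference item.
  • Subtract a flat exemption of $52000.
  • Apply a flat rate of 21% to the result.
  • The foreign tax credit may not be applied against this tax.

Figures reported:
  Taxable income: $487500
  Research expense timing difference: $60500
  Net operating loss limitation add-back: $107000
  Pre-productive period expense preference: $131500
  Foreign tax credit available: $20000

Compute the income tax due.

$154245

Ordinary income tax:
  $231000 × 8% = $18480
  $25000 × 20% = $5000
  $219000 × 32% = $70080
  $12500 × 38% = $4750
  → $98310
  Less foreign tax credit $20000 → $78310

Parallel minimum levy:
  Adjusted income: $487500 + $60500 + $107000 + $131500 = $786500
  Less exemption $52000 → base $734500
  $734500 × 21% = $154245

$154245 > $78310, so the parallel minimum levy is the binding amount.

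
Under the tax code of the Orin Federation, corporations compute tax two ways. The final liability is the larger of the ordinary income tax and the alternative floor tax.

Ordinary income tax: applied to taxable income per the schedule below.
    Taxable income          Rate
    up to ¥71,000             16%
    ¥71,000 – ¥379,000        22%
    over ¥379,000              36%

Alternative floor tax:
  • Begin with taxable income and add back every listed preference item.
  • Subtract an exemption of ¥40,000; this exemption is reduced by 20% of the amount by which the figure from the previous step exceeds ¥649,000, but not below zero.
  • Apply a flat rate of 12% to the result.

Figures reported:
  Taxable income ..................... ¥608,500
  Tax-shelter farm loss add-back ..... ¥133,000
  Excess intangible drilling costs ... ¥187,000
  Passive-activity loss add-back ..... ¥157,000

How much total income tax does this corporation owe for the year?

Alternative floor tax:
  Adjusted income: ¥608,500 + ¥133,000 + ¥187,000 + ¥157,000 = ¥1,085,500
  Exemption: 20% × (¥1,085,500 − ¥649,000) = ¥87,300 ≥ ¥40,000, so the exemption is fully phased out
  Base: ¥1,085,500 − ¥0 = ¥1,085,500
  ¥1,085,500 × 12% = ¥130,260

Ordinary income tax:
  ¥71,000 × 16% = ¥11,360
  ¥308,000 × 22% = ¥67,760
  ¥229,500 × 36% = ¥82,620
  → ¥161,740

¥161,740 > ¥130,260, so the ordinary income tax governs.

¥161,740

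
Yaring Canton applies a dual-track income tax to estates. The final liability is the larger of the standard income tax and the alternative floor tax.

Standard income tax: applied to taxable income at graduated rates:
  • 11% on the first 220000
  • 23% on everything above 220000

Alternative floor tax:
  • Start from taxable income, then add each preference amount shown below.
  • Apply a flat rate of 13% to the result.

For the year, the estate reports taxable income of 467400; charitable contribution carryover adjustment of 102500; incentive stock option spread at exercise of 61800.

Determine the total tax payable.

82121

Alternative floor tax:
  Adjusted income: 467400 + 102500 + 61800 = 631700
  631700 × 13% = 82121

Standard income tax:
  220000 × 11% = 24200
  247400 × 23% = 56902
  → 81102

82121 > 81102, so the alternative floor tax is the binding amount.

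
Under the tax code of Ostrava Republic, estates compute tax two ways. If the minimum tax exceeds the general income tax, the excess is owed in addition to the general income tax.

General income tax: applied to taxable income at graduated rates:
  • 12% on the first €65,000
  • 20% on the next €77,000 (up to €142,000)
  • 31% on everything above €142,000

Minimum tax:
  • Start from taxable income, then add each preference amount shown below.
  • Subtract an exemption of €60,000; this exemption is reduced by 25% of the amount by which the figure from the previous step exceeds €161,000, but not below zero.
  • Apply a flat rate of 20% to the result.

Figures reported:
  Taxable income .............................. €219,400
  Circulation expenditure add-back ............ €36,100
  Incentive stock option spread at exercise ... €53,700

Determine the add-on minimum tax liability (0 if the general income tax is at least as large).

Minimum tax:
  Adjusted income: €219,400 + €36,100 + €53,700 = €309,200
  Exemption: €60,000 − 25% × (€309,200 − €161,000) = €60,000 − €37,050 = €22,950
  Base: €309,200 − €22,950 = €286,250
  €286,250 × 20% = €57,250

General income tax:
  €65,000 × 12% = €7,800
  €77,000 × 20% = €15,400
  €77,400 × 31% = €23,994
  → €47,194

Excess of minimum tax over general income tax: €57,250 − €47,194 = €10,056.

€10,056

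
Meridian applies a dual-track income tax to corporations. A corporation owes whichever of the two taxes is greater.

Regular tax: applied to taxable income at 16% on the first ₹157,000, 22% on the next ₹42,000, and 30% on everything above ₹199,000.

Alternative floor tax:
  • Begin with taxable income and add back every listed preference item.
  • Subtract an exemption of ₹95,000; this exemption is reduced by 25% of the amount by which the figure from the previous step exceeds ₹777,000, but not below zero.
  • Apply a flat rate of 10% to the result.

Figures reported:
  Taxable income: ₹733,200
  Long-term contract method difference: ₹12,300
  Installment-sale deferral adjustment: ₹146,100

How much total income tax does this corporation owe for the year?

₹194,620

Regular tax:
  ₹157,000 × 16% = ₹25,120
  ₹42,000 × 22% = ₹9,240
  ₹534,200 × 30% = ₹160,260
  → ₹194,620

Alternative floor tax:
  Adjusted income: ₹733,200 + ₹12,300 + ₹146,100 = ₹891,600
  Exemption: ₹95,000 − 25% × (₹891,600 − ₹777,000) = ₹95,000 − ₹28,650 = ₹66,350
  Base: ₹891,600 − ₹66,350 = ₹825,250
  ₹825,250 × 10% = ₹82,525

₹194,620 > ₹82,525, so the regular tax governs.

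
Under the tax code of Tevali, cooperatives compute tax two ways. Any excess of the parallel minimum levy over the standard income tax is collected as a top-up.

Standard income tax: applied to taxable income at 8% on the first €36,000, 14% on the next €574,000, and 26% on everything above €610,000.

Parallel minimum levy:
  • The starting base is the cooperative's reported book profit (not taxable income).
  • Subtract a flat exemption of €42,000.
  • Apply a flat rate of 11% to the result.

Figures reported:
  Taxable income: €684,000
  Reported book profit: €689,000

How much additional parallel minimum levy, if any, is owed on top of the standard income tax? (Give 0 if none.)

Standard income tax:
  €36,000 × 8% = €2,880
  €574,000 × 14% = €80,360
  €74,000 × 26% = €19,240
  → €102,480

Parallel minimum levy:
  Base (reported book profit): €689,000
  Less exemption €42,000 → base €647,000
  €647,000 × 11% = €71,170

€71,170 ≤ €102,480, so no add-on is due.

€0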